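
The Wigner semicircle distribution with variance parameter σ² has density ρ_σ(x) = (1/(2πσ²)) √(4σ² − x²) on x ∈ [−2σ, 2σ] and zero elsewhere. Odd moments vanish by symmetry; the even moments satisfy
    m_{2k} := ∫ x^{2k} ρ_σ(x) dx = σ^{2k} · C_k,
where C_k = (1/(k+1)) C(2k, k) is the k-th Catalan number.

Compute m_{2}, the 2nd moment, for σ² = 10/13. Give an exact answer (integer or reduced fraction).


By the scaled semicircle moment identity, m_{2k} = σ^{2k} · C_k with k = 1.
C_1 = (1/(k+1)) · C(2k, k) = (1/2) · C(2, 1) = (1/2) · 2 = 1.
σ^{2k} = (σ²)^k = (10/13)^1 = 10/13.

Therefore m_{2} = σ^{2} · C_1 = (10/13) · 1 = 10/13.


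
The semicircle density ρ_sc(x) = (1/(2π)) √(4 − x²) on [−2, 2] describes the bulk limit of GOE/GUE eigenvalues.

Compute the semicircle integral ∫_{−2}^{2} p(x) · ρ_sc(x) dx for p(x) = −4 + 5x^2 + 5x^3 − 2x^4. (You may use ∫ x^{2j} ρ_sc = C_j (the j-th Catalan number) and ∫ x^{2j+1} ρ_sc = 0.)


Write p(x) = Σ a_i x^i, split into monomials and integrate each against ρ_sc separately.
Using ∫ x^{2j} ρ_sc = C_j = (1/(j+1)) C(2j, j) (Catalan numbers) and ∫ x^{2j+1} ρ_sc = 0 (odd monomials vanish by symmetry):
  i = 0 (even): a_0 · C_{0} = -4 · 1 = -4
  i = 2 (even): a_2 · C_{1} = 5 · 1 = 5
  i = 3 (odd): ∫ x^3 ρ_sc = 0 (vanishes)
  i = 4 (even): a_4 · C_{2} = -2 · 2 = -4

Summing the contributions: ∫_{−2}^{2} p(x) ρ_sc(x) dx = (-4) + 5 + (-4) = -3.


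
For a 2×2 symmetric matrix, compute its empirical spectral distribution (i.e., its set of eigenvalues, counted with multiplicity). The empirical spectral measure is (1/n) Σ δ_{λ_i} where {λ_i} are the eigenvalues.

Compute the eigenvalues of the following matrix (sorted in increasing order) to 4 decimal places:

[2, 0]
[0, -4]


Since M is real symmetric, both eigenvalues are real; they are the roots of det(λI − M) = λ² − (tr M) λ + det M.
tr M = 2 + (-4) = -2.
det M = 2·(-4) − 0² = -8 − 0 = -8.
Characteristic polynomial: λ² + 2λ − 8 = 0.
Discriminant Δ = (tr M)² − 4·det M = 4 − (-32) = 36; √Δ = 6.000000.
λ = (tr M ± √Δ)/2 = (-2 ± 6.000000)/2, giving (tr M − √Δ)/2 = -4.0000 and (tr M + √Δ)/2 = 2.0000.

Eigenvalues sorted in increasing order: [-4.0000, 2.0000].


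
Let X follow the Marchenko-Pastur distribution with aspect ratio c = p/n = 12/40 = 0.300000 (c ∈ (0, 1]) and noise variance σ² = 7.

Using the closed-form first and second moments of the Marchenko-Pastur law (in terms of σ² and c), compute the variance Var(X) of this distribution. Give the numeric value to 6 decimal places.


Recall the MP moments m_1 = E[X] = σ² and m_2 = E[X²] = σ⁴ (1 + c).
m_1 = E[X] = σ² = 7, so m_1² = 49.
m_2 = E[X²] = σ⁴ (1 + c) = 49 · (1 + 0.300000) = 49 · 1.300000 = 63.700000.
(Note m_2 − m_1² simplifies to c · σ⁴ = 0.300000 · 49.)

Var(X) = m_2 − m_1² = 63.700000 − 49 = 14.700000.


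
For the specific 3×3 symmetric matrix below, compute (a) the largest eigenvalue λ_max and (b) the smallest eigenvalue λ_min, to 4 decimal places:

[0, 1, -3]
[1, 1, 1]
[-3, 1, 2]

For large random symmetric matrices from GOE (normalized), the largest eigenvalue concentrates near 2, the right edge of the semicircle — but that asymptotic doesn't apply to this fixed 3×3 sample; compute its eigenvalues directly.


Since M is real symmetric, all three eigenvalues are real; they are the roots of det(λI − M) = λ³ − (tr M) λ² + s λ − det M, where s is the sum of the principal 2×2 minors.
tr M = 0 + 1 + 2 = 3.
s = (0·1 − 1²) + (0·2 − (-3)²) + (1·2 − 1²) = -1 + (-9) + 1 = -9.
det M (expand along row 1) = 0·1 − 1·5 + (-3)·4 = -17.
Characteristic polynomial: λ³ − 3λ² − 9λ + 17 = 0.
Substitute λ = y + (tr M)/3 = y + 1.000000 to remove the quadratic term: y³ + p·y + q = 0 with p = s − (tr M)²/3 = -12.000000 and q = −2(tr M)³/27 + (tr M)·s/3 − det M = 6.000000.
Three real roots ⇒ use the trigonometric (Viète) form: r = 2√(−p/3) = 4.000000, φ = arccos(3q/(p·r)) = arccos(-0.375000) = 1.955193 rad.
y_k = r·cos(φ/3 − 2πk/3) for k = 0, 1, 2 gives y = 3.180140, 0.511128, -3.691268.
λ_k = y_k + 1.000000 gives λ = 4.1801, 1.5111, -2.6913 (check: the sum is 3.0000 = tr M).

Hence λ_max = 4.1801 and λ_min = -2.6913.


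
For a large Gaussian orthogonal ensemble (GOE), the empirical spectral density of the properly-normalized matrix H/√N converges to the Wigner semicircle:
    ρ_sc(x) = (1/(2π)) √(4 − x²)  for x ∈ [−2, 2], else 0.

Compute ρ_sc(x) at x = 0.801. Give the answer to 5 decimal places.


ρ_sc(x) = (1/(2π)) √(4 − x²). With x = 0.801:
  4 − x² = 4 − (0.801)² = 4 − 0.641601 = 3.358399.
  √(4 − x²) = 1.832594.
  1/(2π) = 0.159155.
  ρ_sc(0.801) = 0.159155 · 1.832594 = 0.291666.

Rounded to 5 decimal places: ρ_sc(0.801) ≈ 0.29167.


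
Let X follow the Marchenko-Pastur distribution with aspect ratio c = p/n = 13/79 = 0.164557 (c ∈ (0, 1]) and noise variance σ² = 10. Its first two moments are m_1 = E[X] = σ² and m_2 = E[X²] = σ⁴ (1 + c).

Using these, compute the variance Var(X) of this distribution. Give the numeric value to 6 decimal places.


m_1 = E[X] = σ² = 10, so m_1² = 100.
m_2 = E[X²] = σ⁴ (1 + c) = 100 · (1 + 0.164557) = 100 · 1.164557 = 116.455696.
(Note m_2 − m_1² simplifies to c · σ⁴ = 0.164557 · 100.)

Var(X) = m_2 − m_1² = 116.455696 − 100 = 16.455696.


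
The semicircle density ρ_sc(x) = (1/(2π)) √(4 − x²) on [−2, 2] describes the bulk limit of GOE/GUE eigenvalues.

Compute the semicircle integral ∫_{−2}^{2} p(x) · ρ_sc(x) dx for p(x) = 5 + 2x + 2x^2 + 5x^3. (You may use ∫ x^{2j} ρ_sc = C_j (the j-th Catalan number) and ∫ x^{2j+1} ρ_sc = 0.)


Write p(x) = Σ a_i x^i, split into monomials and integrate each against ρ_sc separately.
Using ∫ x^{2j} ρ_sc = C_j = (1/(j+1)) C(2j, j) (Catalan numbers) and ∫ x^{2j+1} ρ_sc = 0 (odd monomials vanish by symmetry):
  i = 0 (even): a_0 · C_{0} = 5 · 1 = 5
  i = 1 (odd): ∫ x^1 ρ_sc = 0 (vanishes)
  i = 2 (even): a_2 · C_{1} = 2 · 1 = 2
  i = 3 (odd): ∫ x^3 ρ_sc = 0 (vanishes)

Summing the contributions: ∫_{−2}^{2} p(x) ρ_sc(x) dx = 5 + 2 = 7.


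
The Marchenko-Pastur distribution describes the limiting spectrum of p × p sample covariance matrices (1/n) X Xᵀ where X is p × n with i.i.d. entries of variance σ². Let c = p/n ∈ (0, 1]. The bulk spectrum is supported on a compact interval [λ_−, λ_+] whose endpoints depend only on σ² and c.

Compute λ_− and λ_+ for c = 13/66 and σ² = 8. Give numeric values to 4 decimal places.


c = 13/66 = 0.196970; √c = 0.443813.
λ_− = σ² (1 − √c)² = 8 · (1 − 0.443813)² = 8 · (0.556187)² = 2.474755.
λ_+ = σ² (1 + √c)² = 8 · (1 + 0.443813)² = 8 · (1.443813)² = 16.676760.

Rounded to 4 decimal places: λ_− ≈ 2.4748, λ_+ ≈ 16.6768.


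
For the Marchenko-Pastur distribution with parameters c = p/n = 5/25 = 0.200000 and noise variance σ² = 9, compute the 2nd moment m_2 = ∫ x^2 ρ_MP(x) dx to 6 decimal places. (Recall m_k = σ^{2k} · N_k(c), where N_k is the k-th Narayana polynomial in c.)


E[X²] = σ⁴ (1 + c) (second MP moment). With σ² = 9 (so σ⁴ = 81) and c = 5/25 = 0.200000: E[X²] = 81 · (1 + 0.200000) = 81 · 1.200000.

So E[X^2] = 97.200000.


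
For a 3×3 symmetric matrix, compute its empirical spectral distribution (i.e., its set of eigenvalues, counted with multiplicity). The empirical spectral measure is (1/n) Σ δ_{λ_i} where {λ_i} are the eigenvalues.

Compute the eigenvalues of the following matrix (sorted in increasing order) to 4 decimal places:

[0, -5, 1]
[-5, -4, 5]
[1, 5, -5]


Since M is real symmetric, all three eigenvalues are real; they are the roots of det(λI − M) = λ³ − (tr M) λ² + s λ − det M, where s is the sum of the principal 2×2 minors.
tr M = 0 + (-4) + (-5) = -9.
s = (0·(-4) − (-5)²) + (0·(-5) − 1²) + ((-4)·(-5) − 5²) = -25 + (-1) + (-5) = -31.
det M (expand along row 1) = 0·(-5) − (-5)·20 + 1·(-21) = 79.
Characteristic polynomial: λ³ + 9λ² − 31λ − 79 = 0.
Substitute λ = y + (tr M)/3 = y − 3.000000 to remove the quadratic term: y³ + p·y + q = 0 with p = s − (tr M)²/3 = -58.000000 and q = −2(tr M)³/27 + (tr M)·s/3 − det M = 68.000000.
Three real roots ⇒ use the trigonometric (Viète) form: r = 2√(−p/3) = 8.793937, φ = arccos(3q/(p·r)) = arccos(-0.399962) = 1.982272 rad.
y_k = r·cos(φ/3 − 2πk/3) for k = 0, 1, 2 gives y = 6.943057, 1.202385, -8.145442.
λ_k = y_k − 3.000000 gives λ = 3.9431, -1.7976, -11.1454 (check: the sum is -9.0000 = tr M).

Eigenvalues sorted in increasing order: [-11.1454, -1.7976, 3.9431].


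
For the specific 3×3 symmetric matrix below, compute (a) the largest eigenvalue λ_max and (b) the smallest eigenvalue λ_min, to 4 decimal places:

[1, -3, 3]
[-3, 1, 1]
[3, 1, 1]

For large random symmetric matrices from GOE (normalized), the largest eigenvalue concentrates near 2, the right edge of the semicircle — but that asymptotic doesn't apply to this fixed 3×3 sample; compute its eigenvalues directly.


Since M is real symmetric, all three eigenvalues are real; they are the roots of det(λI − M) = λ³ − (tr M) λ² + s λ − det M, where s is the sum of the principal 2×2 minors.
tr M = 1 + 1 + 1 = 3.
s = (1·1 − (-3)²) + (1·1 − 3²) + (1·1 − 1²) = -8 + (-8) + 0 = -16.
det M (expand along row 1) = 1·0 − (-3)·(-6) + 3·(-6) = -36.
Characteristic polynomial: λ³ − 3λ² − 16λ + 36 = 0.
Substitute λ = y + (tr M)/3 = y + 1.000000 to remove the quadratic term: y³ + p·y + q = 0 with p = s − (tr M)²/3 = -19.000000 and q = −2(tr M)³/27 + (tr M)·s/3 − det M = 18.000000.
Three real roots ⇒ use the trigonometric (Viète) form: r = 2√(−p/3) = 5.033223, φ = arccos(3q/(p·r)) = arccos(-0.564669) = 2.170829 rad.
y_k = r·cos(φ/3 − 2πk/3) for k = 0, 1, 2 gives y = 3.772002, 1.000000, -4.772002.
λ_k = y_k + 1.000000 gives λ = 4.7720, 2.0000, -3.7720 (check: the sum is 3.0000 = tr M).

Hence λ_max = 4.7720 and λ_min = -3.7720.


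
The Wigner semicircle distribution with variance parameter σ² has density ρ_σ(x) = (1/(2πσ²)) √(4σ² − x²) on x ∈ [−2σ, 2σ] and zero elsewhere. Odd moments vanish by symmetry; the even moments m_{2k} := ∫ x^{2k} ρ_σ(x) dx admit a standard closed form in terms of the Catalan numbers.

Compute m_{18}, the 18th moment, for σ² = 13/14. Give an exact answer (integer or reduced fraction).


By the scaled semicircle moment identity, m_{2k} = σ^{2k} · C_k with k = 9.
C_9 = (1/(k+1)) · C(2k, k) = (1/10) · C(18, 9) = (1/10) · 48620 = 4862.
σ^{2k} = (σ²)^k = (13/14)^9 = 10604499373/20661046784.

Therefore m_{18} = σ^{18} · C_9 = (10604499373/20661046784) · 4862 = 25779537975763/10330523392.


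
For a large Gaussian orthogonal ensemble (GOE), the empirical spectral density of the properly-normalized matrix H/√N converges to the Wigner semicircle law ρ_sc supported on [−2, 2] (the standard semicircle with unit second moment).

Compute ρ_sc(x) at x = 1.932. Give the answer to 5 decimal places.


ρ_sc(x) = (1/(2π)) √(4 − x²). With x = 1.932:
  4 − x² = 4 − (1.932)² = 4 − 3.732624 = 0.267376.
  √(4 − x²) = 0.517084.
  1/(2π) = 0.159155.
  ρ_sc(1.932) = 0.159155 · 0.517084 = 0.082296.

Rounded to 5 decimal places: ρ_sc(1.932) ≈ 0.08230.


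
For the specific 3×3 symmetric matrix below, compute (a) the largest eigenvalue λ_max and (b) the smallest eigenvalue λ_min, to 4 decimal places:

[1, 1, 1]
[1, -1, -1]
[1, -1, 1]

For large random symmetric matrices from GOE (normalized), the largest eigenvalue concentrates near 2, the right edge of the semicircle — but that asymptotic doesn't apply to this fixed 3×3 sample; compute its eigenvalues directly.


Since M is real symmetric, all three eigenvalues are real; they are the roots of det(λI − M) = λ³ − (tr M) λ² + s λ − det M, where s is the sum of the principal 2×2 minors.
tr M = 1 + (-1) + 1 = 1.
s = (1·(-1) − 1²) + (1·1 − 1²) + ((-1)·1 − (-1)²) = -2 + 0 + (-2) = -4.
det M (expand along row 1) = 1·(-2) − 1·2 + 1·0 = -4.
Characteristic polynomial: λ³ − λ² − 4λ + 4 = 0.
Substitute λ = y + (tr M)/3 = y + 0.333333 to remove the quadratic term: y³ + p·y + q = 0 with p = s − (tr M)²/3 = -4.333333 and q = −2(tr M)³/27 + (tr M)·s/3 − det M = 2.592593.
Three real roots ⇒ use the trigonometric (Viète) form: r = 2√(−p/3) = 2.403701, φ = arccos(3q/(p·r)) = arccos(-0.746712) = 2.413901 rad.
y_k = r·cos(φ/3 − 2πk/3) for k = 0, 1, 2 gives y = 1.666667, 0.666667, -2.333333.
λ_k = y_k + 0.333333 gives λ = 2.0000, 1.0000, -2.0000 (check: the sum is 1.0000 = tr M).

Hence λ_max = 2.0000 and λ_min = -2.0000.


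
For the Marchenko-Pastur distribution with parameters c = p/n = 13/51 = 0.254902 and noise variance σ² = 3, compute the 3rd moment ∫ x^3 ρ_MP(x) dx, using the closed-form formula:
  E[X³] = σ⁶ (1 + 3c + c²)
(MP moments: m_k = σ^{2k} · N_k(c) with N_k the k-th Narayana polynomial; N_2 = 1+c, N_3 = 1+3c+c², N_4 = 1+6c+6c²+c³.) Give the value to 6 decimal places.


E[X³] = σ⁶ (1 + 3c + c²) (third MP moment). With σ² = 3 (so σ⁶ = 27) and c = 13/51 = 0.254902: E[X³] = 27 · (1 + 3·0.254902 + (0.254902)²) = 27 · 1.829681.

So E[X^3] = 49.401384.


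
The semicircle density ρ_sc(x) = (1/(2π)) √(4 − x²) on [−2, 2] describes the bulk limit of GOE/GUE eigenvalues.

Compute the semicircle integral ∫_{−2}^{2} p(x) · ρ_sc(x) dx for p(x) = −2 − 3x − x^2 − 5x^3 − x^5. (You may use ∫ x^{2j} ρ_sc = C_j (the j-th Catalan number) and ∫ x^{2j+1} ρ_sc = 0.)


Write p(x) = Σ a_i x^i, split into monomials and integrate each against ρ_sc separately.
Using ∫ x^{2j} ρ_sc = C_j = (1/(j+1)) C(2j, j) (Catalan numbers) and ∫ x^{2j+1} ρ_sc = 0 (odd monomials vanish by symmetry):
  i = 0 (even): a_0 · C_{0} = -2 · 1 = -2
  i = 1 (odd): ∫ x^1 ρ_sc = 0 (vanishes)
  i = 2 (even): a_2 · C_{1} = -1 · 1 = -1
  i = 3 (odd): ∫ x^3 ρ_sc = 0 (vanishes)
  i = 5 (odd): ∫ x^5 ρ_sc = 0 (vanishes)

Summing the contributions: ∫_{−2}^{2} p(x) ρ_sc(x) dx = (-2) + (-1) = -3.


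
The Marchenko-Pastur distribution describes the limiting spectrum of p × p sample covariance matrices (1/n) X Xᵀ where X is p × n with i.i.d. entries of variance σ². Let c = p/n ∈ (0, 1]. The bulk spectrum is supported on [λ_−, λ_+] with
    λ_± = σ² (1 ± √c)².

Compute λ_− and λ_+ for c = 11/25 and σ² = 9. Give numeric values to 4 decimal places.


c = 11/25 = 0.440000; √c = 0.663325.
λ_− = σ² (1 − √c)² = 9 · (1 − 0.663325)² = 9 · (0.336675)² = 1.020151.
λ_+ = σ² (1 + √c)² = 9 · (1 + 0.663325)² = 9 · (1.663325)² = 24.899849.

Rounded to 4 decimal places: λ_− ≈ 1.0202, λ_+ ≈ 24.8998.


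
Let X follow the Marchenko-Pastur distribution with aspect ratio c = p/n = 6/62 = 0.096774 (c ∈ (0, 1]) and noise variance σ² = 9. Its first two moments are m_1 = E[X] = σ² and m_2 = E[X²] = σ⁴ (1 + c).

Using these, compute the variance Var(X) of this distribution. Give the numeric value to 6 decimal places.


m_1 = E[X] = σ² = 9, so m_1² = 81.
m_2 = E[X²] = σ⁴ (1 + c) = 81 · (1 + 0.096774) = 81 · 1.096774 = 88.838710.
(Note m_2 − m_1² simplifies to c · σ⁴ = 0.096774 · 81.)

Var(X) = m_2 − m_1² = 88.838710 − 81 = 7.838710.


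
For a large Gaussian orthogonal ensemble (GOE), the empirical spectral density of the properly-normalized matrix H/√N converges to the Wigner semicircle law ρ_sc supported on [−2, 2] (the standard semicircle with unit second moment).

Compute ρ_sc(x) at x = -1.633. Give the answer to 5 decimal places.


ρ_sc(x) = (1/(2π)) √(4 − x²). With x = -1.633:
  4 − x² = 4 − (-1.633)² = 4 − 2.666689 = 1.333311.
  √(4 − x²) = 1.154691.
  1/(2π) = 0.159155.
  ρ_sc(-1.633) = 0.159155 · 1.154691 = 0.183775.

Rounded to 5 decimal places: ρ_sc(-1.633) ≈ 0.18377.


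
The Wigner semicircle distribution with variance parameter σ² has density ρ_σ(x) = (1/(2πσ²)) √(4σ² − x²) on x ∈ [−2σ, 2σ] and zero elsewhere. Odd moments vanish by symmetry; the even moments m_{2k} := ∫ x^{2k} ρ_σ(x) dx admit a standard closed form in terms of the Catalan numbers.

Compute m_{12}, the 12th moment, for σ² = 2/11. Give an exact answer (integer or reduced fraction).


By the scaled semicircle moment identity, m_{2k} = σ^{2k} · C_k with k = 6.
C_6 = (1/(k+1)) · C(2k, k) = (1/7) · C(12, 6) = (1/7) · 924 = 132.
σ^{2k} = (σ²)^k = (2/11)^6 = 64/1771561.

Therefore m_{12} = σ^{12} · C_6 = (64/1771561) · 132 = 768/161051.


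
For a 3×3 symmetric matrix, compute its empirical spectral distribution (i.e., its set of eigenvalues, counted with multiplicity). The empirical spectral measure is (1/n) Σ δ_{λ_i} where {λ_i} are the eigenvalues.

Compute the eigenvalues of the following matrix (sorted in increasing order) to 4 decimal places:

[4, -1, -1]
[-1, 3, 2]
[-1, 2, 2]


Since M is real symmetric, all three eigenvalues are real; they are the roots of det(λI − M) = λ³ − (tr M) λ² + s λ − det M, where s is the sum of the principal 2×2 minors.
tr M = 4 + 3 + 2 = 9.
s = (4·3 − (-1)²) + (4·2 − (-1)²) + (3·2 − 2²) = 11 + 7 + 2 = 20.
det M (expand along row 1) = 4·2 − (-1)·0 + (-1)·1 = 7.
Characteristic polynomial: λ³ − 9λ² + 20λ − 7 = 0.
Substitute λ = y + (tr M)/3 = y + 3.000000 to remove the quadratic term: y³ + p·y + q = 0 with p = s − (tr M)²/3 = -7.000000 and q = −2(tr M)³/27 + (tr M)·s/3 − det M = -1.000000.
Three real roots ⇒ use the trigonometric (Viète) form: r = 2√(−p/3) = 3.055050, φ = arccos(3q/(p·r)) = arccos(0.140283) = 1.430049 rad.
y_k = r·cos(φ/3 − 2πk/3) for k = 0, 1, 2 gives y = 2.714479, -0.143277, -2.571201.
λ_k = y_k + 3.000000 gives λ = 5.7145, 2.8567, 0.4288 (check: the sum is 9.0000 = tr M).

Eigenvalues sorted in increasing order: [0.4288, 2.8567, 5.7145].


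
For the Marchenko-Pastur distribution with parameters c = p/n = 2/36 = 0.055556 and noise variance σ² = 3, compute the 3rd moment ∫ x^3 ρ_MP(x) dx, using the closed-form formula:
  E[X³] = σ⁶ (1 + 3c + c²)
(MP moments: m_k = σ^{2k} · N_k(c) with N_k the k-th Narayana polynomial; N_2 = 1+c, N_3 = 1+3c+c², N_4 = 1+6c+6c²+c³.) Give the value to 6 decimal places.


E[X³] = σ⁶ (1 + 3c + c²) (third MP moment). With σ² = 3 (so σ⁶ = 27) and c = 2/36 = 0.055556: E[X³] = 27 · (1 + 3·0.055556 + (0.055556)²) = 27 · 1.169753.

So E[X^3] = 31.583333.


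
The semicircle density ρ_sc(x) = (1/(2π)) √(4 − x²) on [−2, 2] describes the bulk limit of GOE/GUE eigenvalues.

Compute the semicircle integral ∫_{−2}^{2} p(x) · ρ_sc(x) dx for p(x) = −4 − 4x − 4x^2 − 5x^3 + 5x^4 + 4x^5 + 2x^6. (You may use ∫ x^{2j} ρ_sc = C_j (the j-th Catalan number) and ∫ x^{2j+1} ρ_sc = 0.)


Write p(x) = Σ a_i x^i, split into monomials and integrate each against ρ_sc separately.
Using ∫ x^{2j} ρ_sc = C_j = (1/(j+1)) C(2j, j) (Catalan numbers) and ∫ x^{2j+1} ρ_sc = 0 (odd monomials vanish by symmetry):
  i = 0 (even): a_0 · C_{0} = -4 · 1 = -4
  i = 1 (odd): ∫ x^1 ρ_sc = 0 (vanishes)
  i = 2 (even): a_2 · C_{1} = -4 · 1 = -4
  i = 3 (odd): ∫ x^3 ρ_sc = 0 (vanishes)
  i = 4 (even): a_4 · C_{2} = 5 · 2 = 10
  i = 5 (odd): ∫ x^5 ρ_sc = 0 (vanishes)
  i = 6 (even): a_6 · C_{3} = 2 · 5 = 10

Summing the contributions: ∫_{−2}^{2} p(x) ρ_sc(x) dx = (-4) + (-4) + 10 + 10 = 12.


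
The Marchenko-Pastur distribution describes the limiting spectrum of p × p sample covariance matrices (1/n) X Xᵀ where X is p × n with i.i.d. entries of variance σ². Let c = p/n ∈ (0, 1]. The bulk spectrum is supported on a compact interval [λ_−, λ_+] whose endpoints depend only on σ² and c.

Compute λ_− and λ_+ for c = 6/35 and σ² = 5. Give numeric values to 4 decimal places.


c = 6/35 = 0.171429; √c = 0.414039.
λ_− = σ² (1 − √c)² = 5 · (1 − 0.414039)² = 5 · (0.585961)² = 1.716750.
λ_+ = σ² (1 + √c)² = 5 · (1 + 0.414039)² = 5 · (1.414039)² = 9.997536.

Rounded to 4 decimal places: λ_− ≈ 1.7167, λ_+ ≈ 9.9975.


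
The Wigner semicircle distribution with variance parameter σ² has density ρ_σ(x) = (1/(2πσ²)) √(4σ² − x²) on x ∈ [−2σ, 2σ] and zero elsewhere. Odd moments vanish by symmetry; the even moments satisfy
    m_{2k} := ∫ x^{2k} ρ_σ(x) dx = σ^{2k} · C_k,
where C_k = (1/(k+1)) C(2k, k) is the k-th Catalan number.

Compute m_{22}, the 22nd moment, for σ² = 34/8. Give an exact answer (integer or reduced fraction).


By the scaled semicircle moment identity, m_{2k} = σ^{2k} · C_k with k = 11.
C_11 = (1/(k+1)) · C(2k, k) = (1/12) · C(22, 11) = (1/12) · 705432 = 58786.
σ^{2k} = (σ²)^k = (34/8)^11 = 34271896307633/4194304.

Therefore m_{22} = σ^{22} · C_11 = (34271896307633/4194304) · 58786 = 1007353848170256769/2097152.


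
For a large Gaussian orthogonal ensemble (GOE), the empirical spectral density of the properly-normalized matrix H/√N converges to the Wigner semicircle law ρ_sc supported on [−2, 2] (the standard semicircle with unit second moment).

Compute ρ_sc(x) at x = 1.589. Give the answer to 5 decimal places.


ρ_sc(x) = (1/(2π)) √(4 − x²). With x = 1.589:
  4 − x² = 4 − (1.589)² = 4 − 2.524921 = 1.475079.
  √(4 − x²) = 1.214528.
  1/(2π) = 0.159155.
  ρ_sc(1.589) = 0.159155 · 1.214528 = 0.193298.

Rounded to 5 decimal places: ρ_sc(1.589) ≈ 0.19330.


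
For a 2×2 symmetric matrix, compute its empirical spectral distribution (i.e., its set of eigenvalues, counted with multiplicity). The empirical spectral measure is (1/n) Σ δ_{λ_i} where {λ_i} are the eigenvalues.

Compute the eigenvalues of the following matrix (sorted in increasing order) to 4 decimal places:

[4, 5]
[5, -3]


Since M is real symmetric, both eigenvalues are real; they are the roots of det(λI − M) = λ² − (tr M) λ + det M.
tr M = 4 + (-3) = 1.
det M = 4·(-3) − 5² = -12 − 25 = -37.
Characteristic polynomial: λ² − λ − 37 = 0.
Discriminant Δ = (tr M)² − 4·det M = 1 − (-148) = 149; √Δ = 12.206556.
λ = (tr M ± √Δ)/2 = (1 ± 12.206556)/2, giving (tr M − √Δ)/2 = -5.6033 and (tr M + √Δ)/2 = 6.6033.

Eigenvalues sorted in increasing order: [-5.6033, 6.6033].


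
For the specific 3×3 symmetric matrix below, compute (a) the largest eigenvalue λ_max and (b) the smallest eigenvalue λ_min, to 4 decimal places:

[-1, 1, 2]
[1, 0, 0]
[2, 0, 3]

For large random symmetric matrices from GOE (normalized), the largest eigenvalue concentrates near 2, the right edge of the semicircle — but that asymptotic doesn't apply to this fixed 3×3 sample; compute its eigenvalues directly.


Since M is real symmetric, all three eigenvalues are real; they are the roots of det(λI − M) = λ³ − (tr M) λ² + s λ − det M, where s is the sum of the principal 2×2 minors.
tr M = -1 + 0 + 3 = 2.
s = ((-1)·0 − 1²) + ((-1)·3 − 2²) + (0·3 − 0²) = -1 + (-7) + 0 = -8.
det M (expand along row 1) = (-1)·0 − 1·3 + 2·0 = -3.
Characteristic polynomial: λ³ − 2λ² − 8λ + 3 = 0.
Substitute λ = y + (tr M)/3 = y + 0.666667 to remove the quadratic term: y³ + p·y + q = 0 with p = s − (tr M)²/3 = -9.333333 and q = −2(tr M)³/27 + (tr M)·s/3 − det M = -2.925926.
Three real roots ⇒ use the trigonometric (Viète) form: r = 2√(−p/3) = 3.527668, φ = arccos(3q/(p·r)) = arccos(0.266600) = 1.300933 rad.
y_k = r·cos(φ/3 − 2πk/3) for k = 0, 1, 2 gives y = 3.201149, -0.316902, -2.884247.
λ_k = y_k + 0.666667 gives λ = 3.8678, 0.3498, -2.2176 (check: the sum is 2.0000 = tr M).

Hence λ_max = 3.8678 and λ_min = -2.2176.


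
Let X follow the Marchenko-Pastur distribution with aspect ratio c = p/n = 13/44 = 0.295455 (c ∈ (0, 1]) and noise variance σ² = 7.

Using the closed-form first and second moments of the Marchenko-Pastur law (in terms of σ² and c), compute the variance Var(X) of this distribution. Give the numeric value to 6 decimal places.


Recall the MP moments m_1 = E[X] = σ² and m_2 = E[X²] = σ⁴ (1 + c).
m_1 = E[X] = σ² = 7, so m_1² = 49.
m_2 = E[X²] = σ⁴ (1 + c) = 49 · (1 + 0.295455) = 49 · 1.295455 = 63.477273.
(Note m_2 − m_1² simplifies to c · σ⁴ = 0.295455 · 49.)

Var(X) = m_2 − m_1² = 63.477273 − 49 = 14.477273.


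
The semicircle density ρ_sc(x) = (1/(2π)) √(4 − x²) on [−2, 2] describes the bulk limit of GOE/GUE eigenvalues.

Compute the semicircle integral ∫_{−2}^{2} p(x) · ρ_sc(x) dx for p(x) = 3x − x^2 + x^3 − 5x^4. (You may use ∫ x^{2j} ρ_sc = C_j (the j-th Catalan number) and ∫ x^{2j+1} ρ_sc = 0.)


Write p(x) = Σ a_i x^i, split into monomials and integrate each against ρ_sc separately.
Using ∫ x^{2j} ρ_sc = C_j = (1/(j+1)) C(2j, j) (Catalan numbers) and ∫ x^{2j+1} ρ_sc = 0 (odd monomials vanish by symmetry):
  i = 1 (odd): ∫ x^1 ρ_sc = 0 (vanishes)
  i = 2 (even): a_2 · C_{1} = -1 · 1 = -1
  i = 3 (odd): ∫ x^3 ρ_sc = 0 (vanishes)
  i = 4 (even): a_4 · C_{2} = -5 · 2 = -10

Summing the contributions: ∫_{−2}^{2} p(x) ρ_sc(x) dx = (-1) + (-10) = -11.


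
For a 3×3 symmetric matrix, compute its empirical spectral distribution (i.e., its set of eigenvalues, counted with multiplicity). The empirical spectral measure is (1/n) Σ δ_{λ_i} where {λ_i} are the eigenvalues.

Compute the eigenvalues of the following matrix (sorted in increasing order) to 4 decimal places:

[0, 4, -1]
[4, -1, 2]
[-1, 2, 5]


Since M is real symmetric, all three eigenvalues are real; they are the roots of det(λI − M) = λ³ − (tr M) λ² + s λ − det M, where s is the sum of the principal 2×2 minors.
tr M = 0 + (-1) + 5 = 4.
s = (0·(-1) − 4²) + (0·5 − (-1)²) + ((-1)·5 − 2²) = -16 + (-1) + (-9) = -26.
det M (expand along row 1) = 0·(-9) − 4·22 + (-1)·7 = -95.
Characteristic polynomial: λ³ − 4λ² − 26λ + 95 = 0.
Substitute λ = y + (tr M)/3 = y + 1.333333 to remove the quadratic term: y³ + p·y + q = 0 with p = s − (tr M)²/3 = -31.333333 and q = −2(tr M)³/27 + (tr M)·s/3 − det M = 55.592593.
Three real roots ⇒ use the trigonometric (Viète) form: r = 2√(−p/3) = 6.463573, φ = arccos(3q/(p·r)) = arccos(-0.823491) = 2.538334 rad.
y_k = r·cos(φ/3 − 2πk/3) for k = 0, 1, 2 gives y = 4.284701, 2.048633, -6.333333.
λ_k = y_k + 1.333333 gives λ = 5.6180, 3.3820, -5.0000 (check: the sum is 4.0000 = tr M).

Eigenvalues sorted in increasing order: [-5.0000, 3.3820, 5.6180].


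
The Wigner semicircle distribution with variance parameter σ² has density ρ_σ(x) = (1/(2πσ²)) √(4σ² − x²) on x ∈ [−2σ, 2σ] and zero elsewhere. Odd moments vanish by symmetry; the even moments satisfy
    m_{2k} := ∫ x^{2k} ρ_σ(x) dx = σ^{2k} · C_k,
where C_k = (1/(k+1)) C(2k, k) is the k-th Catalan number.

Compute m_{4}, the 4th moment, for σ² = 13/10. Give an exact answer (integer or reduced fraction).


By the scaled semicircle moment identity, m_{2k} = σ^{2k} · C_k with k = 2.
C_2 = (1/(k+1)) · C(2k, k) = (1/3) · C(4, 2) = (1/3) · 6 = 2.
σ^{2k} = (σ²)^k = (13/10)^2 = 169/100.

Therefore m_{4} = σ^{4} · C_2 = (169/100) · 2 = 169/50.


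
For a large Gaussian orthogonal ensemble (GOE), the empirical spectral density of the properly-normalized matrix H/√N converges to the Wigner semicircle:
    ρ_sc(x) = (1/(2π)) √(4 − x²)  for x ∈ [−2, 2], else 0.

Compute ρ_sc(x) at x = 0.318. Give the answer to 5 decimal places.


ρ_sc(x) = (1/(2π)) √(4 − x²). With x = 0.318:
  4 − x² = 4 − (0.318)² = 4 − 0.101124 = 3.898876.
  √(4 − x²) = 1.974557.
  1/(2π) = 0.159155.
  ρ_sc(0.318) = 0.159155 · 1.974557 = 0.314261.

Rounded to 5 decimal places: ρ_sc(0.318) ≈ 0.31426.


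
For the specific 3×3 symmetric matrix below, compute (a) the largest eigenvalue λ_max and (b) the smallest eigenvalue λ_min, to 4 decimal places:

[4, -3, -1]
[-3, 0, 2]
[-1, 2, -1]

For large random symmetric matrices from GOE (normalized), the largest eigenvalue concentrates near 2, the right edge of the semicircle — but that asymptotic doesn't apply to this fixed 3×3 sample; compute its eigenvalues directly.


Since M is real symmetric, all three eigenvalues are real; they are the roots of det(λI − M) = λ³ − (tr M) λ² + s λ − det M, where s is the sum of the principal 2×2 minors.
tr M = 4 + 0 + (-1) = 3.
s = (4·0 − (-3)²) + (4·(-1) − (-1)²) + (0·(-1) − 2²) = -9 + (-5) + (-4) = -18.
det M (expand along row 1) = 4·(-4) − (-3)·5 + (-1)·(-6) = 5.
Characteristic polynomial: λ³ − 3λ² − 18λ − 5 = 0.
Substitute λ = y + (tr M)/3 = y + 1.000000 to remove the quadratic term: y³ + p·y + q = 0 with p = s − (tr M)²/3 = -21.000000 and q = −2(tr M)³/27 + (tr M)·s/3 − det M = -25.000000.
Three real roots ⇒ use the trigonometric (Viète) form: r = 2√(−p/3) = 5.291503, φ = arccos(3q/(p·r)) = arccos(0.674937) = 0.829918 rad.
y_k = r·cos(φ/3 − 2πk/3) for k = 0, 1, 2 gives y = 5.090313, -1.293544, -3.796769.
λ_k = y_k + 1.000000 gives λ = 6.0903, -0.2935, -2.7968 (check: the sum is 3.0000 = tr M).

Hence λ_max = 6.0903 and λ_min = -2.7968.


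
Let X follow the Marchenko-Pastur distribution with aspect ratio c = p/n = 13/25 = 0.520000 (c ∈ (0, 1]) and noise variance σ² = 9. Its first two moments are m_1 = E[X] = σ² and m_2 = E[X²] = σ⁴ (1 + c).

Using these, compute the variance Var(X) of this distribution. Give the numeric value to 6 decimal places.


m_1 = E[X] = σ² = 9, so m_1² = 81.
m_2 = E[X²] = σ⁴ (1 + c) = 81 · (1 + 0.520000) = 81 · 1.520000 = 123.120000.
(Note m_2 − m_1² simplifies to c · σ⁴ = 0.520000 · 81.)

Var(X) = m_2 − m_1² = 123.120000 − 81 = 42.120000.


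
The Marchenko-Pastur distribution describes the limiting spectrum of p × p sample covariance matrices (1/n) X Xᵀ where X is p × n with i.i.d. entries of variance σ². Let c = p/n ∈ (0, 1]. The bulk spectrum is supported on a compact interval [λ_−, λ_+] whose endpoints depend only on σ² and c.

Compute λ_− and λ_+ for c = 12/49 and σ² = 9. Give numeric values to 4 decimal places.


c = 12/49 = 0.244898; √c = 0.494872.
λ_− = σ² (1 − √c)² = 9 · (1 − 0.494872)² = 9 · (0.505128)² = 2.296392.
λ_+ = σ² (1 + √c)² = 9 · (1 + 0.494872)² = 9 · (1.494872)² = 20.111772.

Rounded to 4 decimal places: λ_− ≈ 2.2964, λ_+ ≈ 20.1118.


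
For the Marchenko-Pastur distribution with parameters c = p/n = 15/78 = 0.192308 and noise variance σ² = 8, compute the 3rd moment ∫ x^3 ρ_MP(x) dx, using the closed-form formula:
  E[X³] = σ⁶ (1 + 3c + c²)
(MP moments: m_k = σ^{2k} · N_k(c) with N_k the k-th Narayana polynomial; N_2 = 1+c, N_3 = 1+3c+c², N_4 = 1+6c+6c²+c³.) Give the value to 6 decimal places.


E[X³] = σ⁶ (1 + 3c + c²) (third MP moment). With σ² = 8 (so σ⁶ = 512) and c = 15/78 = 0.192308: E[X³] = 512 · (1 + 3·0.192308 + (0.192308)²) = 512 · 1.613905.

So E[X^3] = 826.319527.


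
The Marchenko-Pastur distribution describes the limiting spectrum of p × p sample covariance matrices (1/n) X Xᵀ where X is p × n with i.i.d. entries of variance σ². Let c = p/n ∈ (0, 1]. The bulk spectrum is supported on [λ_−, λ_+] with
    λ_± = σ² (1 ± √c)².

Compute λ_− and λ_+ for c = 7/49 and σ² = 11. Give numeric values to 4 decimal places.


c = 7/49 = 0.142857; √c = 0.377964.
λ_− = σ² (1 − √c)² = 11 · (1 − 0.377964)² = 11 · (0.622036)² = 4.256210.
λ_+ = σ² (1 + √c)² = 11 · (1 + 0.377964)² = 11 · (1.377964)² = 20.886647.

Rounded to 4 decimal places: λ_− ≈ 4.2562, λ_+ ≈ 20.8866.


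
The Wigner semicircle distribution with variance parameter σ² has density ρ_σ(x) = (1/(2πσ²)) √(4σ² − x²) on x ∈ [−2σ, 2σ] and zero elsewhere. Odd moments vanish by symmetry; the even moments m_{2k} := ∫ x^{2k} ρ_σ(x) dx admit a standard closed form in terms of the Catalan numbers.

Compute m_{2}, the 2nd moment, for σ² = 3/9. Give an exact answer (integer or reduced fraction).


By the scaled semicircle moment identity, m_{2k} = σ^{2k} · C_k with k = 1.
C_1 = (1/(k+1)) · C(2k, k) = (1/2) · C(2, 1) = (1/2) · 2 = 1.
σ^{2k} = (σ²)^k = (3/9)^1 = 1/3.

Therefore m_{2} = σ^{2} · C_1 = (1/3) · 1 = 1/3.


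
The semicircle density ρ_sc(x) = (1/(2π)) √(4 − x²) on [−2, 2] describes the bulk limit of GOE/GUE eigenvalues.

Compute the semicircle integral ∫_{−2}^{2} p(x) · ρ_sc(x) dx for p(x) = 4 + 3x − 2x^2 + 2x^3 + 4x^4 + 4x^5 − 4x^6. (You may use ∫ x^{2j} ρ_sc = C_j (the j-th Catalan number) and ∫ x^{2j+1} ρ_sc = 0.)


Write p(x) = Σ a_i x^i, split into monomials and integrate each against ρ_sc separately.
Using ∫ x^{2j} ρ_sc = C_j = (1/(j+1)) C(2j, j) (Catalan numbers) and ∫ x^{2j+1} ρ_sc = 0 (odd monomials vanish by symmetry):
  i = 0 (even): a_0 · C_{0} = 4 · 1 = 4
  i = 1 (odd): ∫ x^1 ρ_sc = 0 (vanishes)
  i = 2 (even): a_2 · C_{1} = -2 · 1 = -2
  i = 3 (odd): ∫ x^3 ρ_sc = 0 (vanishes)
  i = 4 (even): a_4 · C_{2} = 4 · 2 = 8
  i = 5 (odd): ∫ x^5 ρ_sc = 0 (vanishes)
  i = 6 (even): a_6 · C_{3} = -4 · 5 = -20

Summing the contributions: ∫_{−2}^{2} p(x) ρ_sc(x) dx = 4 + (-2) + 8 + (-20) = -10.


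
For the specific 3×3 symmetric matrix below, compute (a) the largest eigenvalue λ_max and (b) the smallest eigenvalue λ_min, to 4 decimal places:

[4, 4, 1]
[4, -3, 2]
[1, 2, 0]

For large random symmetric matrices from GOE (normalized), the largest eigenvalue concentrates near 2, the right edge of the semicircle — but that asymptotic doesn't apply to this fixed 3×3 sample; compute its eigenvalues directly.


Since M is real symmetric, all three eigenvalues are real; they are the roots of det(λI − M) = λ³ − (tr M) λ² + s λ − det M, where s is the sum of the principal 2×2 minors.
tr M = 4 + (-3) + 0 = 1.
s = (4·(-3) − 4²) + (4·0 − 1²) + ((-3)·0 − 2²) = -28 + (-1) + (-4) = -33.
det M (expand along row 1) = 4·(-4) − 4·(-2) + 1·11 = 3.
Characteristic polynomial: λ³ − λ² − 33λ − 3 = 0.
Substitute λ = y + (tr M)/3 = y + 0.333333 to remove the quadratic term: y³ + p·y + q = 0 with p = s − (tr M)²/3 = -33.333333 and q = −2(tr M)³/27 + (tr M)·s/3 − det M = -14.074074.
Three real roots ⇒ use the trigonometric (Viète) form: r = 2√(−p/3) = 6.666667, φ = arccos(3q/(p·r)) = arccos(0.190000) = 1.379634 rad.
y_k = r·cos(φ/3 − 2πk/3) for k = 0, 1, 2 gives y = 5.974044, -0.424517, -5.549527.
λ_k = y_k + 0.333333 gives λ = 6.3074, -0.0912, -5.2162 (check: the sum is 1.0000 = tr M).

Hence λ_max = 6.3074 and λ_min = -5.2162.


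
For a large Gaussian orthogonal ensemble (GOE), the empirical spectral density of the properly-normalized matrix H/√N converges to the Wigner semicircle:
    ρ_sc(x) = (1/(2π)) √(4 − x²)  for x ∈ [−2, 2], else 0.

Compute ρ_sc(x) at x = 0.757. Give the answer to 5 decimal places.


ρ_sc(x) = (1/(2π)) √(4 − x²). With x = 0.757:
  4 − x² = 4 − (0.757)² = 4 − 0.573049 = 3.426951.
  √(4 − x²) = 1.851203.
  1/(2π) = 0.159155.
  ρ_sc(0.757) = 0.159155 · 1.851203 = 0.294628.

Rounded to 5 decimal places: ρ_sc(0.757) ≈ 0.29463.


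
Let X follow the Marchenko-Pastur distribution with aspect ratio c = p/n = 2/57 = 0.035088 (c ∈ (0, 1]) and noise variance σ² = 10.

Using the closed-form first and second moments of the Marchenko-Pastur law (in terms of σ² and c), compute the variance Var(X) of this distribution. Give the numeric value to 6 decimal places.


Recall the MP moments m_1 = E[X] = σ² and m_2 = E[X²] = σ⁴ (1 + c).
m_1 = E[X] = σ² = 10, so m_1² = 100.
m_2 = E[X²] = σ⁴ (1 + c) = 100 · (1 + 0.035088) = 100 · 1.035088 = 103.508772.
(Note m_2 − m_1² simplifies to c · σ⁴ = 0.035088 · 100.)

Var(X) = m_2 − m_1² = 103.508772 − 100 = 3.508772.


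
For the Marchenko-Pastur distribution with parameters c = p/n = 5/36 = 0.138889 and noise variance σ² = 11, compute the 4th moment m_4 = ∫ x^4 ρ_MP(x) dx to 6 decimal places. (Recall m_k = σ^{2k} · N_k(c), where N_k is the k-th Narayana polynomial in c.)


E[X⁴] = σ⁸ (1 + 6c + 6c² + c³) (fourth MP moment). With σ² = 11 (so σ⁸ = 14641) and c = 5/36 = 0.138889: E[X⁴] = 14641 · (1 + 6·0.138889 + 6·(0.138889)² + (0.138889)³) = 14641 · 1.951753.

So E[X^4] = 28575.619449.


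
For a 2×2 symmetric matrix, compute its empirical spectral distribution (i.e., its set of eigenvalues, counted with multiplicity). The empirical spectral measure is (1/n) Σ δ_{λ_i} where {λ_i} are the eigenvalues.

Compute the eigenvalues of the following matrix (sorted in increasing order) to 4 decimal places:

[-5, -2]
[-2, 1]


Since M is real symmetric, both eigenvalues are real; they are the roots of det(λI − M) = λ² − (tr M) λ + det M.
tr M = -5 + 1 = -4.
det M = (-5)·1 − (-2)² = -5 − 4 = -9.
Characteristic polynomial: λ² + 4λ − 9 = 0.
Discriminant Δ = (tr M)² − 4·det M = 16 − (-36) = 52; √Δ = 7.211103.
λ = (tr M ± √Δ)/2 = (-4 ± 7.211103)/2, giving (tr M − √Δ)/2 = -5.6056 and (tr M + √Δ)/2 = 1.6056.

Eigenvalues sorted in increasing order: [-5.6056, 1.6056].


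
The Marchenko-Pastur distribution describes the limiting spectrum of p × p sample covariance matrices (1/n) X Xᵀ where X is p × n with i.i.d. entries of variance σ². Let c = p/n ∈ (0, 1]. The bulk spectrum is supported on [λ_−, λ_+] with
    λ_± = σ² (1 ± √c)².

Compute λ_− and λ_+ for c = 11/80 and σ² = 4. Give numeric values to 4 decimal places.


c = 11/80 = 0.137500; √c = 0.370810.
λ_− = σ² (1 − √c)² = 4 · (1 − 0.370810)² = 4 · (0.629190)² = 1.583521.
λ_+ = σ² (1 + √c)² = 4 · (1 + 0.370810)² = 4 · (1.370810)² = 7.516479.

Rounded to 4 decimal places: λ_− ≈ 1.5835, λ_+ ≈ 7.5165.


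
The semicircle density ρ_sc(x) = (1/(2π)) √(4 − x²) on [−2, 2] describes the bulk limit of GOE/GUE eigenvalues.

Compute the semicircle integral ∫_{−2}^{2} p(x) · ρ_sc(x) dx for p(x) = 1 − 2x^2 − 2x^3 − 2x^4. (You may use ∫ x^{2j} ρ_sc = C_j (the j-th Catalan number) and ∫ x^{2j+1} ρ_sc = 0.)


Write p(x) = Σ a_i x^i, split into monomials and integrate each against ρ_sc separately.
Using ∫ x^{2j} ρ_sc = C_j = (1/(j+1)) C(2j, j) (Catalan numbers) and ∫ x^{2j+1} ρ_sc = 0 (odd monomials vanish by symmetry):
  i = 0 (even): a_0 · C_{0} = 1 · 1 = 1
  i = 2 (even): a_2 · C_{1} = -2 · 1 = -2
  i = 3 (odd): ∫ x^3 ρ_sc = 0 (vanishes)
  i = 4 (even): a_4 · C_{2} = -2 · 2 = -4

Summing the contributions: ∫_{−2}^{2} p(x) ρ_sc(x) dx = 1 + (-2) + (-4) = -5.


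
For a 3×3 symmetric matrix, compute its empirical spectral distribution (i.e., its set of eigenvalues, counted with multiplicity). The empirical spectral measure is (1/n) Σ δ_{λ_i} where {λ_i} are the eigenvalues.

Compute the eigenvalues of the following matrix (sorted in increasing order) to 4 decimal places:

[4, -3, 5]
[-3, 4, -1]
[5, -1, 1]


Since M is real symmetric, all three eigenvalues are real; they are the roots of det(λI − M) = λ³ − (tr M) λ² + s λ − det M, where s is the sum of the principal 2×2 minors.
tr M = 4 + 4 + 1 = 9.
s = (4·4 − (-3)²) + (4·1 − 5²) + (4·1 − (-1)²) = 7 + (-21) + 3 = -11.
det M (expand along row 1) = 4·3 − (-3)·2 + 5·(-17) = -67.
Characteristic polynomial: λ³ − 9λ² − 11λ + 67 = 0.
Substitute λ = y + (tr M)/3 = y + 3.000000 to remove the quadratic term: y³ + p·y + q = 0 with p = s − (tr M)²/3 = -38.000000 and q = −2(tr M)³/27 + (tr M)·s/3 − det M = -20.000000.
Three real roots ⇒ use the trigonometric (Viète) form: r = 2√(−p/3) = 7.118052, φ = arccos(3q/(p·r)) = arccos(0.221823) = 1.347113 rad.
y_k = r·cos(φ/3 − 2πk/3) for k = 0, 1, 2 gives y = 6.412406, -0.530239, -5.882167.
λ_k = y_k + 3.000000 gives λ = 9.4124, 2.4698, -2.8822 (check: the sum is 9.0000 = tr M).

Eigenvalues sorted in increasing order: [-2.8822, 2.4698, 9.4124].
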